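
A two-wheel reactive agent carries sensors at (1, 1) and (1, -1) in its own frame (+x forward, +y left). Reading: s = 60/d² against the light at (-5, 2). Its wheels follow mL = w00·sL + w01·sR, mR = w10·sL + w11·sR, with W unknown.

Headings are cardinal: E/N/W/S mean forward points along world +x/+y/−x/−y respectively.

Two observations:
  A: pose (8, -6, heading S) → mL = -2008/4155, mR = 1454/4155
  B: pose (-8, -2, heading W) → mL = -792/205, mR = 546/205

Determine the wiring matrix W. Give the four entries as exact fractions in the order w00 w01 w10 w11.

obs A: pose=(8,-6,S) → sL=60/277, sR=4/15, mL=-2008/4155, mR=1454/4155
obs B: pose=(-8,-2,W) → sL=60/41, sR=12/5, mL=-792/205, mR=546/205
sensor matrix S = [[60/277, 4/15], [60/41, 12/5]]; det S = 1472/11357
solve [mL_A; mL_B] = S·[w00; w01] and [mR_A; mR_B] = S·[w10; w11]:
  w00 = -1, w01 = -1, w10 = 1, w11 = 1/2

-1 -1 1 1/2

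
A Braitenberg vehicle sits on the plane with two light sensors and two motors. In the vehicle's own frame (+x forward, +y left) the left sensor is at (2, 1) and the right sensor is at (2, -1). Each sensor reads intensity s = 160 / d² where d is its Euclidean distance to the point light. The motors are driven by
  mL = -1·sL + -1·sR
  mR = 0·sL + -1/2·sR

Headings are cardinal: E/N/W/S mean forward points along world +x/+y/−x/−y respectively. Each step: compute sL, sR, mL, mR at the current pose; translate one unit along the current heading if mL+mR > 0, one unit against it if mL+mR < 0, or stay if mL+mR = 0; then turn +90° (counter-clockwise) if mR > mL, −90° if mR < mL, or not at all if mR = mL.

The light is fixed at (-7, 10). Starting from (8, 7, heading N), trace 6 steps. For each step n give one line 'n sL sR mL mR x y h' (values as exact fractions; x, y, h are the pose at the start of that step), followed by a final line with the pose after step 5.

0 160/197 160/257 -72640/50629 -80/257 8 7 N
1 80/97 80/89 -14880/8633 -40/89 8 6 W
2 32/65 160/261 -18752/16965 -80/261 9 6 S
3 20/41 8/17 -668/697 -4/17 9 7 E
4 160/197 160/257 -72640/50629 -80/257 8 7 N
5 80/97 80/89 -14880/8633 -40/89 8 6 W
final 9 6 S

n=0: pose=(8,7,N); sL=160/197, sR=160/257; mL=-72640/50629, mR=-80/257; mL+mR=-88400/50629 → advance -1; mR−mL=56880/50629 → turn +1·90°
n=1: pose=(8,6,W); sL=80/97, sR=80/89; mL=-14880/8633, mR=-40/89; mL+mR=-18760/8633 → advance -1; mR−mL=11000/8633 → turn +1·90°
n=2: pose=(9,6,S); sL=32/65, sR=160/261; mL=-18752/16965, mR=-80/261; mL+mR=-7984/5655 → advance -1; mR−mL=13552/16965 → turn +1·90°
n=3: pose=(9,7,E); sL=20/41, sR=8/17; mL=-668/697, mR=-4/17; mL+mR=-832/697 → advance -1; mR−mL=504/697 → turn +1·90°
n=4: pose=(8,7,N); sL=160/197, sR=160/257; mL=-72640/50629, mR=-80/257; mL+mR=-88400/50629 → advance -1; mR−mL=56880/50629 → turn +1·90°
n=5: pose=(8,6,W); sL=80/97, sR=80/89; mL=-14880/8633, mR=-40/89; mL+mR=-18760/8633 → advance -1; mR−mL=11000/8633 → turn +1·90°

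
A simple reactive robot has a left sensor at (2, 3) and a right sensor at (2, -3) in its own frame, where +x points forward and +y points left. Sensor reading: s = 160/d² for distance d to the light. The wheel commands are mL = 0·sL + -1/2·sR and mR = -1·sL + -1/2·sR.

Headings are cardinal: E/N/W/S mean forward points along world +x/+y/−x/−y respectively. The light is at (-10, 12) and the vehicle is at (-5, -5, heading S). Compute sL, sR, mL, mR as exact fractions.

32/85 32/73 -16/73 -3696/6205

left sensor world pos  = (-2, -7); dL² = 425
right sensor world pos = (-8, -7); dR² = 365
sL = 160/425 = 32/85
sR = 160/365 = 32/73
mL = 0·sL + -1/2·sR = -16/73
mR = -1·sL + -1/2·sR = -3696/6205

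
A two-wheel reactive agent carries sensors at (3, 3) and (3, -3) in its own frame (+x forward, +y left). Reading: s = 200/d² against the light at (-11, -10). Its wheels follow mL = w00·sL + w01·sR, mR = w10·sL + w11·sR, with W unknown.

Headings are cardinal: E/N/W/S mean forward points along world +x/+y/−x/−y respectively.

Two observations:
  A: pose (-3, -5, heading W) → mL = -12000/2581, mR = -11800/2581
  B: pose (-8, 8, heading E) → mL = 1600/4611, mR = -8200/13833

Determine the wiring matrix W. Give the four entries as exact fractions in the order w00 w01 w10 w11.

-1 1 -1/2 -1/2

obs A: pose=(-3,-5,W) → sL=200/29, sR=200/89, mL=-12000/2581, mR=-11800/2581
obs B: pose=(-8,8,E) → sL=200/477, sR=200/261, mL=1600/4611, mR=-8200/13833
sensor matrix S = [[200/29, 200/89], [200/477, 200/261]]; det S = 51680000/11900991
solve [mL_A; mL_B] = S·[w00; w01] and [mR_A; mR_B] = S·[w10; w11]:
  w00 = -1, w01 = 1, w10 = -1/2, w11 = -1/2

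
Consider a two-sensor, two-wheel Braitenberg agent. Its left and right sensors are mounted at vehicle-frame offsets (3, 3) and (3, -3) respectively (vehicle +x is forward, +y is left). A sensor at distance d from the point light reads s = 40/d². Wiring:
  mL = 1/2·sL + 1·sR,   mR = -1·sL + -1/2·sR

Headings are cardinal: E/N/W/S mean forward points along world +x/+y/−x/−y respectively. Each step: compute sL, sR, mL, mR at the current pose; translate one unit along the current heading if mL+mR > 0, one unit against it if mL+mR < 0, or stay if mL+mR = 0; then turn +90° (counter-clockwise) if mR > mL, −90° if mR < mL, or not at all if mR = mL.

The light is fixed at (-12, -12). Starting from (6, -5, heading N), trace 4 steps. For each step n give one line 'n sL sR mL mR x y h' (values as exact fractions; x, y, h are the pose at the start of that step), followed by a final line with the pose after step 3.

n=0: pose=(6,-5,N); sL=8/65, sR=40/541; mL=4764/35165, mR=-5628/35165; mL+mR=-864/35165 → advance -1; mR−mL=-10392/35165 → turn -1·90°
n=1: pose=(6,-6,E); sL=20/261, sR=4/45; mL=166/1305, mR=-158/1305; mL+mR=8/1305 → advance +1; mR−mL=-36/145 → turn -1·90°
n=2: pose=(7,-6,S); sL=40/493, sR=8/53; mL=5004/26129, mR=-4092/26129; mL+mR=912/26129 → advance +1; mR−mL=-9096/26129 → turn -1·90°
n=3: pose=(7,-7,W); sL=2/13, sR=1/8; mL=21/104, mR=-45/208; mL+mR=-3/208 → advance -1; mR−mL=-87/208 → turn -1·90°

0 8/65 40/541 4764/35165 -5628/35165 6 -5 N
1 20/261 4/45 166/1305 -158/1305 6 -6 E
2 40/493 8/53 5004/26129 -4092/26129 7 -6 S
3 2/13 1/8 21/104 -45/208 7 -7 W
final 8 -7 N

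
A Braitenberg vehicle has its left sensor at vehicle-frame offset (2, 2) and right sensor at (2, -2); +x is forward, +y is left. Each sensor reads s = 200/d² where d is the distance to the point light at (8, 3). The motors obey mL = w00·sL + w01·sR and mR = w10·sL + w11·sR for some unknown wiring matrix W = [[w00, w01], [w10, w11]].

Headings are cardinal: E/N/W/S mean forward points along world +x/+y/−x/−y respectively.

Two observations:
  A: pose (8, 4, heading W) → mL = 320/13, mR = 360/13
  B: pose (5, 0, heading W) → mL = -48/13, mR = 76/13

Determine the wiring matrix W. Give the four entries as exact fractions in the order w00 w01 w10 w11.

1 -1 1/2 1/2

obs A: pose=(8,4,W) → sL=40, sR=200/13, mL=320/13, mR=360/13
obs B: pose=(5,0,W) → sL=4, sR=100/13, mL=-48/13, mR=76/13
sensor matrix S = [[40, 200/13], [4, 100/13]]; det S = 3200/13
solve [mL_A; mL_B] = S·[w00; w01] and [mR_A; mR_B] = S·[w10; w11]:
  w00 = 1, w01 = -1, w10 = 1/2, w11 = 1/2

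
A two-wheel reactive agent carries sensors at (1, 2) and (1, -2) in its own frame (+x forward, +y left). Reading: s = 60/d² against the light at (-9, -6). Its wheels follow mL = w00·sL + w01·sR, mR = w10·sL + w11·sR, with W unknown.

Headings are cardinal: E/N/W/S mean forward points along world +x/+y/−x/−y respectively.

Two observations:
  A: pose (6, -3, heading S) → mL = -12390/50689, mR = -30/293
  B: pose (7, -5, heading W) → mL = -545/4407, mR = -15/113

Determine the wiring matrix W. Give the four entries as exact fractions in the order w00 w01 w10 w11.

1/2 -1 -1/2 0

obs A: pose=(6,-3,S) → sL=60/293, sR=60/173, mL=-12390/50689, mR=-30/293
obs B: pose=(7,-5,W) → sL=30/113, sR=10/39, mL=-545/4407, mR=-15/113
sensor matrix S = [[60/293, 60/173], [30/113, 10/39]]; det S = -2946400/74462141
solve [mL_A; mL_B] = S·[w00; w01] and [mR_A; mR_B] = S·[w10; w11]:
  w00 = 1/2, w01 = -1, w10 = -1/2, w11 = 0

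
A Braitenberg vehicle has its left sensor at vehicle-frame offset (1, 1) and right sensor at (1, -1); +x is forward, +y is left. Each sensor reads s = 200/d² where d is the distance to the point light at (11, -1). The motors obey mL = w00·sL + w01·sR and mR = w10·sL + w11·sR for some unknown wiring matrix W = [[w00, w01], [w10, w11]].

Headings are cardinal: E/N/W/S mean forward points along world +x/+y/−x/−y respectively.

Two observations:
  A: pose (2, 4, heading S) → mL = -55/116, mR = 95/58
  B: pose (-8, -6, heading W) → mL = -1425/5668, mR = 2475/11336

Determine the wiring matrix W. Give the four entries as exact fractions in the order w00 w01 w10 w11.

1/2 -1 1 -1/2

obs A: pose=(2,4,S) → sL=5/2, sR=50/29, mL=-55/116, mR=95/58
obs B: pose=(-8,-6,W) → sL=50/109, sR=25/52, mL=-1425/5668, mR=2475/11336
sensor matrix S = [[5/2, 50/29], [50/109, 25/52]]; det S = 135125/328744
solve [mL_A; mL_B] = S·[w00; w01] and [mR_A; mR_B] = S·[w10; w11]:
  w00 = 1/2, w01 = -1, w10 = 1, w11 = -1/2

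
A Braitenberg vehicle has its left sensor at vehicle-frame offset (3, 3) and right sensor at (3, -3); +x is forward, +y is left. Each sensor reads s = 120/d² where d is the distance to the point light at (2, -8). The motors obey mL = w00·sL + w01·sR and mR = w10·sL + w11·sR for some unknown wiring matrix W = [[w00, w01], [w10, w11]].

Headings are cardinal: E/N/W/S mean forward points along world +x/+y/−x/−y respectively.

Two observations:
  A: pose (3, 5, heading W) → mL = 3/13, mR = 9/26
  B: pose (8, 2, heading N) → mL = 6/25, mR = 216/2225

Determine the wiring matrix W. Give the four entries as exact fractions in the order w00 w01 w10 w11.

obs A: pose=(3,5,W) → sL=15/13, sR=6/13, mL=3/13, mR=9/26
obs B: pose=(8,2,N) → sL=60/89, sR=12/25, mL=6/25, mR=216/2225
sensor matrix S = [[15/13, 6/13], [60/89, 12/25]]; det S = 108/445
solve [mL_A; mL_B] = S·[w00; w01] and [mR_A; mR_B] = S·[w10; w11]:
  w00 = 0, w01 = 1/2, w10 = 1/2, w11 = -1/2

0 1/2 1/2 -1/2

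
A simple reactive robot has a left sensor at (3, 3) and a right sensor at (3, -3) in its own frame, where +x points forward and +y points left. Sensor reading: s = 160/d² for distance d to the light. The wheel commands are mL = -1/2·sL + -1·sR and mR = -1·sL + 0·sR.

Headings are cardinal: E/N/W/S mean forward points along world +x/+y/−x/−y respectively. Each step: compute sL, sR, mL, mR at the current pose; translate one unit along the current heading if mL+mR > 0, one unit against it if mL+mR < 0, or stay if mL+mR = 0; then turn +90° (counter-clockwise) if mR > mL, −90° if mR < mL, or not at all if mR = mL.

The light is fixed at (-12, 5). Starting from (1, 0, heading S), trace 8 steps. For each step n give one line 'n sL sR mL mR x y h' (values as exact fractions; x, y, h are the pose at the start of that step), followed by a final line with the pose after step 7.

n=0: pose=(1,0,S); sL=1/2, sR=40/41; mL=-201/164, mR=-1/2; mL+mR=-283/164 → advance -1; mR−mL=119/164 → turn +1·90°
n=1: pose=(1,1,E); sL=160/257, sR=32/61; mL=-13104/15677, mR=-160/257; mL+mR=-22864/15677 → advance -1; mR−mL=3344/15677 → turn +1·90°
n=2: pose=(0,1,N); sL=80/41, sR=80/113; mL=-7800/4633, mR=-80/41; mL+mR=-16840/4633 → advance -1; mR−mL=-1240/4633 → turn -1·90°
n=3: pose=(0,0,E); sL=160/229, sR=160/289; mL=-59760/66181, mR=-160/229; mL+mR=-106000/66181 → advance -1; mR−mL=13520/66181 → turn +1·90°
n=4: pose=(-1,0,N); sL=40/17, sR=4/5; mL=-168/85, mR=-40/17; mL+mR=-368/85 → advance -1; mR−mL=-32/85 → turn -1·90°
n=5: pose=(-1,-1,E); sL=32/41, sR=160/277; mL=-10992/11357, mR=-32/41; mL+mR=-19856/11357 → advance -1; mR−mL=2128/11357 → turn +1·90°
n=6: pose=(-2,-1,N); sL=80/29, sR=80/89; mL=-5880/2581, mR=-80/29; mL+mR=-13000/2581 → advance -1; mR−mL=-1240/2581 → turn -1·90°
n=7: pose=(-2,-2,E); sL=32/37, sR=160/269; mL=-10224/9953, mR=-32/37; mL+mR=-18832/9953 → advance -1; mR−mL=1616/9953 → turn +1·90°

0 1/2 40/41 -201/164 -1/2 1 0 S
1 160/257 32/61 -13104/15677 -160/257 1 1 E
2 80/41 80/113 -7800/4633 -80/41 0 1 N
3 160/229 160/289 -59760/66181 -160/229 0 0 E
4 40/17 4/5 -168/85 -40/17 -1 0 N
5 32/41 160/277 -10992/11357 -32/41 -1 -1 E
6 80/29 80/89 -5880/2581 -80/29 -2 -1 N
7 32/37 160/269 -10224/9953 -32/37 -2 -2 E
final -3 -2 N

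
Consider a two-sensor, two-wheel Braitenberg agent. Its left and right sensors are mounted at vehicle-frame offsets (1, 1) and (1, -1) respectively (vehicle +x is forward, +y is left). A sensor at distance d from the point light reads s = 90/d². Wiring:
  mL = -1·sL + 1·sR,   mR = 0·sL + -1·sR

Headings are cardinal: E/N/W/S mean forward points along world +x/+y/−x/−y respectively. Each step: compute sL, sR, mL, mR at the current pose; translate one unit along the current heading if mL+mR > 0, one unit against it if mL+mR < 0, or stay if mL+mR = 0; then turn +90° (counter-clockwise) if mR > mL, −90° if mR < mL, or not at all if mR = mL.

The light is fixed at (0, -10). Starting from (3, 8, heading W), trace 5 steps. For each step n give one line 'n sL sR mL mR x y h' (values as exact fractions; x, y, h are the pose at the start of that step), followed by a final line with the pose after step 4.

n=0: pose=(3,8,W); sL=90/293, sR=18/73; mL=-1296/21389, mR=-18/73; mL+mR=-90/293 → advance -1; mR−mL=-3978/21389 → turn -1·90°
n=1: pose=(4,8,N); sL=9/37, sR=45/193; mL=-72/7141, mR=-45/193; mL+mR=-9/37 → advance -1; mR−mL=-1593/7141 → turn -1·90°
n=2: pose=(4,7,E); sL=90/349, sR=90/281; mL=6120/98069, mR=-90/281; mL+mR=-90/349 → advance -1; mR−mL=-37530/98069 → turn -1·90°
n=3: pose=(3,7,S); sL=45/136, sR=9/26; mL=27/1768, mR=-9/26; mL+mR=-45/136 → advance -1; mR−mL=-639/1768 → turn -1·90°
n=4: pose=(3,8,W); sL=90/293, sR=18/73; mL=-1296/21389, mR=-18/73; mL+mR=-90/293 → advance -1; mR−mL=-3978/21389 → turn -1·90°

0 90/293 18/73 -1296/21389 -18/73 3 8 W
1 9/37 45/193 -72/7141 -45/193 4 8 N
2 90/349 90/281 6120/98069 -90/281 4 7 E
3 45/136 9/26 27/1768 -9/26 3 7 S
4 90/293 18/73 -1296/21389 -18/73 3 8 W
final 4 8 N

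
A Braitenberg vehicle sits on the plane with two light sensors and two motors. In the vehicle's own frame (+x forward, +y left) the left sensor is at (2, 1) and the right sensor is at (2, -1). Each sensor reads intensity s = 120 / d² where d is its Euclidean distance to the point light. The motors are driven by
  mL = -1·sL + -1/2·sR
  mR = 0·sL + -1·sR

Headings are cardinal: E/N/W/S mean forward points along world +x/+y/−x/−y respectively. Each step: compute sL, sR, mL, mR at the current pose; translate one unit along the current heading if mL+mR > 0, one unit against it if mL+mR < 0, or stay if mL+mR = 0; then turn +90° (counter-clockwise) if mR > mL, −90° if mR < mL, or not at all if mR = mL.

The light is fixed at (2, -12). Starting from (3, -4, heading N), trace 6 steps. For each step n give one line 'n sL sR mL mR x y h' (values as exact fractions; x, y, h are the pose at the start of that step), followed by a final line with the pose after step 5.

n=0: pose=(3,-4,N); sL=6/5, sR=15/13; mL=-231/130, mR=-15/13; mL+mR=-381/130 → advance -1; mR−mL=81/130 → turn +1·90°
n=1: pose=(3,-5,W); sL=120/37, sR=24/13; mL=-2004/481, mR=-24/13; mL+mR=-2892/481 → advance -1; mR−mL=1116/481 → turn +1·90°
n=2: pose=(4,-5,S); sL=60/17, sR=60/13; mL=-1290/221, mR=-60/13; mL+mR=-2310/221 → advance -1; mR−mL=270/221 → turn +1·90°
n=3: pose=(4,-4,E); sL=120/97, sR=24/13; mL=-2724/1261, mR=-24/13; mL+mR=-5052/1261 → advance -1; mR−mL=396/1261 → turn +1·90°
n=4: pose=(3,-4,N); sL=6/5, sR=15/13; mL=-231/130, mR=-15/13; mL+mR=-381/130 → advance -1; mR−mL=81/130 → turn +1·90°
n=5: pose=(3,-5,W); sL=120/37, sR=24/13; mL=-2004/481, mR=-24/13; mL+mR=-2892/481 → advance -1; mR−mL=1116/481 → turn +1·90°

0 6/5 15/13 -231/130 -15/13 3 -4 N
1 120/37 24/13 -2004/481 -24/13 3 -5 W
2 60/17 60/13 -1290/221 -60/13 4 -5 S
3 120/97 24/13 -2724/1261 -24/13 4 -4 E
4 6/5 15/13 -231/130 -15/13 3 -4 N
5 120/37 24/13 -2004/481 -24/13 3 -5 W
final 4 -5 S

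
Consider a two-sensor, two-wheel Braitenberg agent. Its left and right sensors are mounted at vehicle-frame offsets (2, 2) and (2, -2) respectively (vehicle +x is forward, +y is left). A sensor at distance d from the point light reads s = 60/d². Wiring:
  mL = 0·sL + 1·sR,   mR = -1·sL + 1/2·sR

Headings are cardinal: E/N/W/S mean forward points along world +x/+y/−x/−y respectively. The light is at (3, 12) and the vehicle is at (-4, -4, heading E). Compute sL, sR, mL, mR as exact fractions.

left sensor world pos  = (-2, -2); dL² = 221
right sensor world pos = (-2, -6); dR² = 349
sL = 60/221 = 60/221
sR = 60/349 = 60/349
mL = 0·sL + 1·sR = 60/349
mR = -1·sL + 1/2·sR = -14310/77129

60/221 60/349 60/349 -14310/77129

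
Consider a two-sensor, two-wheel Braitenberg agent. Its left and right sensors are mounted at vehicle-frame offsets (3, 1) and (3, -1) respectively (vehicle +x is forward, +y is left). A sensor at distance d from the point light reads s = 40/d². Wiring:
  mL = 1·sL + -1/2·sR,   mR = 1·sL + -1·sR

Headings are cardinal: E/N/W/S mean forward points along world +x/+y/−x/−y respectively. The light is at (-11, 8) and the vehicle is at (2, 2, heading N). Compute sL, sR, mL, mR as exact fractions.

left sensor world pos  = (1, 5); dL² = 153
right sensor world pos = (3, 5); dR² = 205
sL = 40/153 = 40/153
sR = 40/205 = 8/41
mL = 1·sL + -1/2·sR = 1028/6273
mR = 1·sL + -1·sR = 416/6273

40/153 8/41 1028/6273 416/6273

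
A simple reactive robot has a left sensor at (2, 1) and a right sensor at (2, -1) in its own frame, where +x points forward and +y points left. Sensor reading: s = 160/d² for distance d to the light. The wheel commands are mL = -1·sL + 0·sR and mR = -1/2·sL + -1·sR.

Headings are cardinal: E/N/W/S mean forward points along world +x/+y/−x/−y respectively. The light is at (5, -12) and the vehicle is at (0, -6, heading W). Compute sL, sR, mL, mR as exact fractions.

left sensor world pos  = (-2, -7); dL² = 74
right sensor world pos = (-2, -5); dR² = 98
sL = 160/74 = 80/37
sR = 160/98 = 80/49
mL = -1·sL + 0·sR = -80/37
mR = -1/2·sL + -1·sR = -4920/1813

80/37 80/49 -80/37 -4920/1813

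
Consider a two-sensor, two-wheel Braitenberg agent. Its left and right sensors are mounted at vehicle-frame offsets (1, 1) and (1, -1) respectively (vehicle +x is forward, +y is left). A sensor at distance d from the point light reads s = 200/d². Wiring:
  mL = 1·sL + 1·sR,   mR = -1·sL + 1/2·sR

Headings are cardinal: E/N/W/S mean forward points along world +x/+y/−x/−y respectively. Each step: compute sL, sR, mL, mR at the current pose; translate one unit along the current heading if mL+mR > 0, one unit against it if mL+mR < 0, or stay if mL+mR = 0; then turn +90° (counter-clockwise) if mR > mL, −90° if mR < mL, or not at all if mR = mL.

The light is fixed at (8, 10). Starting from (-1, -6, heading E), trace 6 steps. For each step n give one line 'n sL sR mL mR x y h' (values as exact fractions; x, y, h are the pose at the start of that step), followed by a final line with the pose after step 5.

0 200/289 200/353 128400/102017 -41700/102017 -1 -6 E
1 100/169 20/37 7080/6253 -2010/6253 0 -6 S
2 40/81 200/337 29680/27297 -5380/27297 0 -7 W
3 50/89 5/8 845/712 -355/1424 -1 -7 N
4 200/289 200/353 128400/102017 -41700/102017 -1 -6 E
5 100/169 20/37 7080/6253 -2010/6253 0 -6 S
final 0 -7 W

n=0: pose=(-1,-6,E); sL=200/289, sR=200/353; mL=128400/102017, mR=-41700/102017; mL+mR=300/353 → advance +1; mR−mL=-170100/102017 → turn -1·90°
n=1: pose=(0,-6,S); sL=100/169, sR=20/37; mL=7080/6253, mR=-2010/6253; mL+mR=30/37 → advance +1; mR−mL=-9090/6253 → turn -1·90°
n=2: pose=(0,-7,W); sL=40/81, sR=200/337; mL=29680/27297, mR=-5380/27297; mL+mR=300/337 → advance +1; mR−mL=-35060/27297 → turn -1·90°
n=3: pose=(-1,-7,N); sL=50/89, sR=5/8; mL=845/712, mR=-355/1424; mL+mR=15/16 → advance +1; mR−mL=-2045/1424 → turn -1·90°
n=4: pose=(-1,-6,E); sL=200/289, sR=200/353; mL=128400/102017, mR=-41700/102017; mL+mR=300/353 → advance +1; mR−mL=-170100/102017 → turn -1·90°
n=5: pose=(0,-6,S); sL=100/169, sR=20/37; mL=7080/6253, mR=-2010/6253; mL+mR=30/37 → advance +1; mR−mL=-9090/6253 → turn -1·90°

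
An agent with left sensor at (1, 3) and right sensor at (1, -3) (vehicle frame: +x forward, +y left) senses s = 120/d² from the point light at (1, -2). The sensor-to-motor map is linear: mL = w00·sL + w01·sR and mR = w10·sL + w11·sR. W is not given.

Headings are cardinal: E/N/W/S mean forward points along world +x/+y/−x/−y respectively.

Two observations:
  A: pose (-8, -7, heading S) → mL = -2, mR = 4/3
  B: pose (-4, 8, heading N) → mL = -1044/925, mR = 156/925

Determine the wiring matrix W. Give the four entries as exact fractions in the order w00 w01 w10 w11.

obs A: pose=(-8,-7,S) → sL=5/3, sR=2/3, mL=-2, mR=4/3
obs B: pose=(-4,8,N) → sL=24/37, sR=24/25, mL=-1044/925, mR=156/925
sensor matrix S = [[5/3, 2/3], [24/37, 24/25]]; det S = 216/185
solve [mL_A; mL_B] = S·[w00; w01] and [mR_A; mR_B] = S·[w10; w11]:
  w00 = -1, w01 = -1/2, w10 = 1, w11 = -1/2

-1 -1/2 1 -1/2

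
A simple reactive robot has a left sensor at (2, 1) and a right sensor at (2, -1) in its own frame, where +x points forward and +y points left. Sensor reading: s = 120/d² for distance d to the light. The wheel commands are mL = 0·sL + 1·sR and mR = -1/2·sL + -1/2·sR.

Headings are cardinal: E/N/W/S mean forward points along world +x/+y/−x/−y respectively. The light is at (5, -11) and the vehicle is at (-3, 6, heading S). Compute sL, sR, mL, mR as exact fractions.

left sensor world pos  = (-2, 4); dL² = 274
right sensor world pos = (-4, 4); dR² = 306
sL = 120/274 = 60/137
sR = 120/306 = 20/51
mL = 0·sL + 1·sR = 20/51
mR = -1/2·sL + -1/2·sR = -2900/6987

60/137 20/51 20/51 -2900/6987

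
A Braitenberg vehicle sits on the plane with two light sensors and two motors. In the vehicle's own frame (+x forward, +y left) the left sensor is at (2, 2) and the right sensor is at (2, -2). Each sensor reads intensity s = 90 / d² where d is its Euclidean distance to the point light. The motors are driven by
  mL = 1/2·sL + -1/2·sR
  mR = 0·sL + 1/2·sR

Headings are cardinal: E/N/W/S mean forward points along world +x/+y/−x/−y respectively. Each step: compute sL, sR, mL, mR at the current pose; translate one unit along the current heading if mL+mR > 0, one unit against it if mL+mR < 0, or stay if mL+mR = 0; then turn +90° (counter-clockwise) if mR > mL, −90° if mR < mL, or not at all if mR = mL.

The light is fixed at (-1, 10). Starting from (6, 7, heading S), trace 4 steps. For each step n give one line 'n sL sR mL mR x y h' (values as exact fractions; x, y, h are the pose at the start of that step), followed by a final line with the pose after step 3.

0 45/53 9/5 -126/265 9/10 6 7 S
1 18/17 10/13 32/221 5/13 6 6 E
2 9/4 45/52 9/13 45/104 7 6 N
3 90/101 18/25 216/2525 9/25 7 7 E
final 8 7 N

n=0: pose=(6,7,S); sL=45/53, sR=9/5; mL=-126/265, mR=9/10; mL+mR=45/106 → advance +1; mR−mL=729/530 → turn +1·90°
n=1: pose=(6,6,E); sL=18/17, sR=10/13; mL=32/221, mR=5/13; mL+mR=9/17 → advance +1; mR−mL=53/221 → turn +1·90°
n=2: pose=(7,6,N); sL=9/4, sR=45/52; mL=9/13, mR=45/104; mL+mR=9/8 → advance +1; mR−mL=-27/104 → turn -1·90°
n=3: pose=(7,7,E); sL=90/101, sR=18/25; mL=216/2525, mR=9/25; mL+mR=45/101 → advance +1; mR−mL=693/2525 → turn +1·90°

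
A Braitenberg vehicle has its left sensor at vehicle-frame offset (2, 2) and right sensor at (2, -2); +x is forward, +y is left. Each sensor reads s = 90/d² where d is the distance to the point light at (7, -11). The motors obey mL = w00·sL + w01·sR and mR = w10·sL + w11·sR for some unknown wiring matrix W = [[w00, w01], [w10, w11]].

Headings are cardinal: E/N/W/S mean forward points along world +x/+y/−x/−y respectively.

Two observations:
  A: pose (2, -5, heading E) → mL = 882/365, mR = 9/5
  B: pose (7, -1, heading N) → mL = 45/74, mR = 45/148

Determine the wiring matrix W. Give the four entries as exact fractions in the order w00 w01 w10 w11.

1/2 1/2 0 1/2

obs A: pose=(2,-5,E) → sL=90/73, sR=18/5, mL=882/365, mR=9/5
obs B: pose=(7,-1,N) → sL=45/74, sR=45/74, mL=45/74, mR=45/148
sensor matrix S = [[90/73, 18/5], [45/74, 45/74]]; det S = -3888/2701
solve [mL_A; mL_B] = S·[w00; w01] and [mR_A; mR_B] = S·[w10; w11]:
  w00 = 1/2, w01 = 1/2, w10 = 0, w11 = 1/2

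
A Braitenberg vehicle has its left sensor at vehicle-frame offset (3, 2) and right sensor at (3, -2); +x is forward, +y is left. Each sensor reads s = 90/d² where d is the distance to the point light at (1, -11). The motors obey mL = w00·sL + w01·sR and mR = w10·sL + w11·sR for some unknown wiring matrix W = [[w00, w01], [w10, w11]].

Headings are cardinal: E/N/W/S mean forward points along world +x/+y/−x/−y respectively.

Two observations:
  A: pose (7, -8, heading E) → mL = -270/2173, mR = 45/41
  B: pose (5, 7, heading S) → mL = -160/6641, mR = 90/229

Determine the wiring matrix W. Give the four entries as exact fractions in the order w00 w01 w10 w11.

1/2 -1/2 0 1

obs A: pose=(7,-8,E) → sL=45/53, sR=45/41, mL=-270/2173, mR=45/41
obs B: pose=(5,7,S) → sL=10/29, sR=90/229, mL=-160/6641, mR=90/229
sensor matrix S = [[45/53, 45/41], [10/29, 90/229]]; det S = -646200/14430893
solve [mL_A; mL_B] = S·[w00; w01] and [mR_A; mR_B] = S·[w10; w11]:
  w00 = 1/2, w01 = -1/2, w10 = 0, w11 = 1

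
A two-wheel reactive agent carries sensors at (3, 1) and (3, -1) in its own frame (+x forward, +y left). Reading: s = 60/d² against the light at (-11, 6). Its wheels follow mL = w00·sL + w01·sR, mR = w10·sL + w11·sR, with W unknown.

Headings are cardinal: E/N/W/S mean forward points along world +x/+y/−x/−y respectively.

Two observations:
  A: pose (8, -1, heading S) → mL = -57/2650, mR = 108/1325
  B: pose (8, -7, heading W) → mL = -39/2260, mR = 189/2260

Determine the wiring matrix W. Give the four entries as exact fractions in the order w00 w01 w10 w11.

obs A: pose=(8,-1,S) → sL=3/25, sR=15/106, mL=-57/2650, mR=108/1325
obs B: pose=(8,-7,W) → sL=15/113, sR=3/20, mL=-39/2260, mR=189/2260
sensor matrix S = [[3/25, 15/106], [15/113, 3/20]]; det S = -2349/2994500
solve [mL_A; mL_B] = S·[w00; w01] and [mR_A; mR_B] = S·[w10; w11]:
  w00 = 1, w01 = -1, w10 = -1/2, w11 = 1

1 -1 -1/2 1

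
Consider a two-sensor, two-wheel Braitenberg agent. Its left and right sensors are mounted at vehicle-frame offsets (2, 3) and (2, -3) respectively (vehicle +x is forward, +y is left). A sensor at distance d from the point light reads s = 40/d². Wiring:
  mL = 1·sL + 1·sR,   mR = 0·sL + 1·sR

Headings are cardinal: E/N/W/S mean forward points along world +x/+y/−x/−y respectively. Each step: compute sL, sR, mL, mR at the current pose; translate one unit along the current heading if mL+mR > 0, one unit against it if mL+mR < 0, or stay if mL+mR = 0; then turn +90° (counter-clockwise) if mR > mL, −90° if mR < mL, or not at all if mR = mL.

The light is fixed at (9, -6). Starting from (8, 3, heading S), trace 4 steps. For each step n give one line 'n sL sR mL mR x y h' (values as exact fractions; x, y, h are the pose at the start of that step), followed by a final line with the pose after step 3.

0 40/53 8/13 944/689 8/13 8 3 S
1 20/17 4/13 328/221 4/13 8 2 W
2 8/25 40/101 1808/2525 40/101 7 2 N
3 5/18 10/9 25/18 10/9 7 3 E
final 8 3 S

n=0: pose=(8,3,S); sL=40/53, sR=8/13; mL=944/689, mR=8/13; mL+mR=1368/689 → advance +1; mR−mL=-40/53 → turn -1·90°
n=1: pose=(8,2,W); sL=20/17, sR=4/13; mL=328/221, mR=4/13; mL+mR=396/221 → advance +1; mR−mL=-20/17 → turn -1·90°
n=2: pose=(7,2,N); sL=8/25, sR=40/101; mL=1808/2525, mR=40/101; mL+mR=2808/2525 → advance +1; mR−mL=-8/25 → turn -1·90°
n=3: pose=(7,3,E); sL=5/18, sR=10/9; mL=25/18, mR=10/9; mL+mR=5/2 → advance +1; mR−mL=-5/18 → turn -1·90°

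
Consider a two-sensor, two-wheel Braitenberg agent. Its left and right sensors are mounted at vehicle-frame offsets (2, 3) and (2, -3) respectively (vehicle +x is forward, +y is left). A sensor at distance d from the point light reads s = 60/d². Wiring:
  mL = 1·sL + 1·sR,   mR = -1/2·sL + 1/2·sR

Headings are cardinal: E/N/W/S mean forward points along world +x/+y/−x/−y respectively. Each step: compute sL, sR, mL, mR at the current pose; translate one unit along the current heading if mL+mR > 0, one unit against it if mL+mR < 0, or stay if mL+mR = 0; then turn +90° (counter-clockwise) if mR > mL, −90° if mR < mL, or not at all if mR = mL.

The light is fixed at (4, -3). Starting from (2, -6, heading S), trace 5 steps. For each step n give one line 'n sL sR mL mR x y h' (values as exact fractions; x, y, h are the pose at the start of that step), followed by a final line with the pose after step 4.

n=0: pose=(2,-6,S); sL=30/13, sR=6/5; mL=228/65, mR=-36/65; mL+mR=192/65 → advance +1; mR−mL=-264/65 → turn -1·90°
n=1: pose=(2,-7,W); sL=12/13, sR=60/17; mL=984/221, mR=288/221; mL+mR=1272/221 → advance +1; mR−mL=-696/221 → turn -1·90°
n=2: pose=(1,-7,N); sL=3/2, sR=15; mL=33/2, mR=27/4; mL+mR=93/4 → advance +1; mR−mL=-39/4 → turn -1·90°
n=3: pose=(1,-6,E); sL=60, sR=60/37; mL=2280/37, mR=-1080/37; mL+mR=1200/37 → advance +1; mR−mL=-3360/37 → turn -1·90°
n=4: pose=(2,-6,S); sL=30/13, sR=6/5; mL=228/65, mR=-36/65; mL+mR=192/65 → advance +1; mR−mL=-264/65 → turn -1·90°

0 30/13 6/5 228/65 -36/65 2 -6 S
1 12/13 60/17 984/221 288/221 2 -7 W
2 3/2 15 33/2 27/4 1 -7 N
3 60 60/37 2280/37 -1080/37 1 -6 E
4 30/13 6/5 228/65 -36/65 2 -6 S
final 2 -7 W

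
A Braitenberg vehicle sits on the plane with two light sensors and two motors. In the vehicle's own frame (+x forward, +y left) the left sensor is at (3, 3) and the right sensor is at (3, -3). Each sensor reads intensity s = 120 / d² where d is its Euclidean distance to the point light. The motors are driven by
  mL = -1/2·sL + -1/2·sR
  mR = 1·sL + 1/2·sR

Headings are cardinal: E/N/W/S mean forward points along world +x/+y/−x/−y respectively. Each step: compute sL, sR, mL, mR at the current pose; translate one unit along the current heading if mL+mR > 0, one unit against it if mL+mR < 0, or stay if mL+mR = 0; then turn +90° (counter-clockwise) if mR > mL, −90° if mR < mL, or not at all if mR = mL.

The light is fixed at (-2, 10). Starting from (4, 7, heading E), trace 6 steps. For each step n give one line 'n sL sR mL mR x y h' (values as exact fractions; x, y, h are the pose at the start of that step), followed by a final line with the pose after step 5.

0 40/27 40/39 -440/351 700/351 4 7 E
1 15/2 6/5 -87/20 81/10 5 7 N
2 120/41 120/17 -3480/697 4500/697 5 8 W
3 60/53 60/17 -2100/901 2610/901 4 8 S
4 40/27 40/39 -440/351 700/351 4 7 E
5 15/2 6/5 -87/20 81/10 5 7 N
final 5 8 W

n=0: pose=(4,7,E); sL=40/27, sR=40/39; mL=-440/351, mR=700/351; mL+mR=20/27 → advance +1; mR−mL=380/117 → turn +1·90°
n=1: pose=(5,7,N); sL=15/2, sR=6/5; mL=-87/20, mR=81/10; mL+mR=15/4 → advance +1; mR−mL=249/20 → turn +1·90°
n=2: pose=(5,8,W); sL=120/41, sR=120/17; mL=-3480/697, mR=4500/697; mL+mR=60/41 → advance +1; mR−mL=7980/697 → turn +1·90°
n=3: pose=(4,8,S); sL=60/53, sR=60/17; mL=-2100/901, mR=2610/901; mL+mR=30/53 → advance +1; mR−mL=4710/901 → turn +1·90°
n=4: pose=(4,7,E); sL=40/27, sR=40/39; mL=-440/351, mR=700/351; mL+mR=20/27 → advance +1; mR−mL=380/117 → turn +1·90°
n=5: pose=(5,7,N); sL=15/2, sR=6/5; mL=-87/20, mR=81/10; mL+mR=15/4 → advance +1; mR−mL=249/20 → turn +1·90°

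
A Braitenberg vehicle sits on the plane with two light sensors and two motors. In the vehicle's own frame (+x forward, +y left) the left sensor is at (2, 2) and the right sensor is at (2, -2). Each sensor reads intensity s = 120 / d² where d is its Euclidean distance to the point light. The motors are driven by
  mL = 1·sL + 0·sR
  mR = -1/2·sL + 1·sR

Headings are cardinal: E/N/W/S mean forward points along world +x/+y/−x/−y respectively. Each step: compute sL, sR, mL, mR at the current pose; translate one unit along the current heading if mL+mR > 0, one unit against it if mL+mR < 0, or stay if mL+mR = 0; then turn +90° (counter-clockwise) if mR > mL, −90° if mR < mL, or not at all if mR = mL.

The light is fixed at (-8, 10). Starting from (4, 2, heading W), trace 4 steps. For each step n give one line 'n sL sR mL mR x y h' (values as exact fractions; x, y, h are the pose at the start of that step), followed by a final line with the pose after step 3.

n=0: pose=(4,2,W); sL=3/5, sR=15/17; mL=3/5, mR=99/170; mL+mR=201/170 → advance +1; mR−mL=-3/170 → turn -1·90°
n=1: pose=(3,2,N); sL=40/39, sR=24/41; mL=40/39, mR=116/1599; mL+mR=1756/1599 → advance +1; mR−mL=-508/533 → turn -1·90°
n=2: pose=(3,3,E); sL=60/97, sR=12/25; mL=60/97, mR=414/2425; mL+mR=1914/2425 → advance +1; mR−mL=-1086/2425 → turn -1·90°
n=3: pose=(4,3,S); sL=120/277, sR=120/181; mL=120/277, mR=22380/50137; mL+mR=44100/50137 → advance +1; mR−mL=660/50137 → turn +1·90°

0 3/5 15/17 3/5 99/170 4 2 W
1 40/39 24/41 40/39 116/1599 3 2 N
2 60/97 12/25 60/97 414/2425 3 3 E
3 120/277 120/181 120/277 22380/50137 4 3 S
final 4 2 E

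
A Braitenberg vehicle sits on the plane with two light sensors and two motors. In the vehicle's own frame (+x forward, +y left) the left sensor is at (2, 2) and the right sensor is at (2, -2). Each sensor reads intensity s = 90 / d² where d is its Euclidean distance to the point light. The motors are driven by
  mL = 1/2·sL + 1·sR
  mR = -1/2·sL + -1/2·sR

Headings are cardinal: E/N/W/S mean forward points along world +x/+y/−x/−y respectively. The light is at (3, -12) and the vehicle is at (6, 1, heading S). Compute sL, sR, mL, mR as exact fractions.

left sensor world pos  = (8, -1); dL² = 146
right sensor world pos = (4, -1); dR² = 122
sL = 90/146 = 45/73
sR = 90/122 = 45/61
mL = 1/2·sL + 1·sR = 9315/8906
mR = -1/2·sL + -1/2·sR = -3015/4453

45/73 45/61 9315/8906 -3015/4453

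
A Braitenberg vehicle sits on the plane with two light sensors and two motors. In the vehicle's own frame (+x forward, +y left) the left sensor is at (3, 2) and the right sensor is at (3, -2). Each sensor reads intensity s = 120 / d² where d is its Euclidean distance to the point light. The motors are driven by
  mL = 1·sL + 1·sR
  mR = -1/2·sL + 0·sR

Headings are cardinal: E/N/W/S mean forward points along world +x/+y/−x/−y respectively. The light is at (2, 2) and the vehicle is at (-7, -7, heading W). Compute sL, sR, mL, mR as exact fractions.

24/53 120/193 10992/10229 -12/53

left sensor world pos  = (-10, -9); dL² = 265
right sensor world pos = (-10, -5); dR² = 193
sL = 120/265 = 24/53
sR = 120/193 = 120/193
mL = 1·sL + 1·sR = 10992/10229
mR = -1/2·sL + 0·sR = -12/53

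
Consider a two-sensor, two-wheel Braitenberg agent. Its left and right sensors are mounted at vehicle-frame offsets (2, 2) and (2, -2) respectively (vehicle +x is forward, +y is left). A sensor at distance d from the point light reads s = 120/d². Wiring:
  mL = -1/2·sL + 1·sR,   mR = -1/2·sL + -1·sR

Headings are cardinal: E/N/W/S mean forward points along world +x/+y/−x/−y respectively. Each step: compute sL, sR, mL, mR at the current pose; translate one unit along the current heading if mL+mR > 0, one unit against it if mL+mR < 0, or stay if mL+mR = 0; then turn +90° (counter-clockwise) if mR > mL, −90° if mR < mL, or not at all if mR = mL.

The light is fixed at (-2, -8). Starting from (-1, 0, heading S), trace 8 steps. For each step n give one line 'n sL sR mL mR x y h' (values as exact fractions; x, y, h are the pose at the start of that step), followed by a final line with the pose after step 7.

n=0: pose=(-1,0,S); sL=8/3, sR=120/37; mL=212/111, mR=-508/111; mL+mR=-8/3 → advance -1; mR−mL=-240/37 → turn -1·90°
n=1: pose=(-1,1,W); sL=12/5, sR=60/61; mL=-66/305, mR=-666/305; mL+mR=-12/5 → advance -1; mR−mL=-120/61 → turn -1·90°
n=2: pose=(0,1,N); sL=120/121, sR=120/137; mL=6300/16577, mR=-22740/16577; mL+mR=-120/121 → advance -1; mR−mL=-240/137 → turn -1·90°
n=3: pose=(0,0,E); sL=30/29, sR=30/13; mL=675/377, mR=-1065/377; mL+mR=-30/29 → advance -1; mR−mL=-60/13 → turn -1·90°
n=4: pose=(-1,0,S); sL=8/3, sR=120/37; mL=212/111, mR=-508/111; mL+mR=-8/3 → advance -1; mR−mL=-240/37 → turn -1·90°
n=5: pose=(-1,1,W); sL=12/5, sR=60/61; mL=-66/305, mR=-666/305; mL+mR=-12/5 → advance -1; mR−mL=-120/61 → turn -1·90°
n=6: pose=(0,1,N); sL=120/121, sR=120/137; mL=6300/16577, mR=-22740/16577; mL+mR=-120/121 → advance -1; mR−mL=-240/137 → turn -1·90°
n=7: pose=(0,0,E); sL=30/29, sR=30/13; mL=675/377, mR=-1065/377; mL+mR=-30/29 → advance -1; mR−mL=-60/13 → turn -1·90°

0 8/3 120/37 212/111 -508/111 -1 0 S
1 12/5 60/61 -66/305 -666/305 -1 1 W
2 120/121 120/137 6300/16577 -22740/16577 0 1 N
3 30/29 30/13 675/377 -1065/377 0 0 E
4 8/3 120/37 212/111 -508/111 -1 0 S
5 12/5 60/61 -66/305 -666/305 -1 1 W
6 120/121 120/137 6300/16577 -22740/16577 0 1 N
7 30/29 30/13 675/377 -1065/377 0 0 E
final -1 0 S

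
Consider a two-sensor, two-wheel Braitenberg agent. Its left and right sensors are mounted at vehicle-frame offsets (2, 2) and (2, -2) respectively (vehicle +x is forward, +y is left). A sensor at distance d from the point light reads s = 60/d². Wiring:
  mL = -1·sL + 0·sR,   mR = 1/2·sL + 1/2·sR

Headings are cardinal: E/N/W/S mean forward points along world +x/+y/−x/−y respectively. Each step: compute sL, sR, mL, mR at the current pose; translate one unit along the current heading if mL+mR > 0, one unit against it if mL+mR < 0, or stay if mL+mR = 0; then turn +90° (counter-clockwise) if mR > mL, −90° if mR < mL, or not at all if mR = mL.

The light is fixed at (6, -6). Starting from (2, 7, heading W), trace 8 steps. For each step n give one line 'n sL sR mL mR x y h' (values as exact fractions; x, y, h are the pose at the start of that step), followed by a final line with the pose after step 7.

0 60/157 20/87 -60/157 4180/13659 2 7 W
1 30/61 30/73 -30/61 2010/4453 3 7 S
2 60/257 12/29 -60/257 2412/7453 3 8 E
3 15/68 15/64 -15/68 495/2176 4 8 N
4 12/37 12/61 -12/37 588/2257 4 9 W
5 6/17 30/89 -6/17 522/1513 5 9 S
6 12/65 60/197 -12/65 3132/12805 5 10 E
7 15/82 15/82 -15/82 15/82 6 10 N
final 6 10 W

n=0: pose=(2,7,W); sL=60/157, sR=20/87; mL=-60/157, mR=4180/13659; mL+mR=-1040/13659 → advance -1; mR−mL=9400/13659 → turn +1·90°
n=1: pose=(3,7,S); sL=30/61, sR=30/73; mL=-30/61, mR=2010/4453; mL+mR=-180/4453 → advance -1; mR−mL=4200/4453 → turn +1·90°
n=2: pose=(3,8,E); sL=60/257, sR=12/29; mL=-60/257, mR=2412/7453; mL+mR=672/7453 → advance +1; mR−mL=4152/7453 → turn +1·90°
n=3: pose=(4,8,N); sL=15/68, sR=15/64; mL=-15/68, mR=495/2176; mL+mR=15/2176 → advance +1; mR−mL=975/2176 → turn +1·90°
n=4: pose=(4,9,W); sL=12/37, sR=12/61; mL=-12/37, mR=588/2257; mL+mR=-144/2257 → advance -1; mR−mL=1320/2257 → turn +1·90°
n=5: pose=(5,9,S); sL=6/17, sR=30/89; mL=-6/17, mR=522/1513; mL+mR=-12/1513 → advance -1; mR−mL=1056/1513 → turn +1·90°
n=6: pose=(5,10,E); sL=12/65, sR=60/197; mL=-12/65, mR=3132/12805; mL+mR=768/12805 → advance +1; mR−mL=5496/12805 → turn +1·90°
n=7: pose=(6,10,N); sL=15/82, sR=15/82; mL=-15/82, mR=15/82; mL+mR=0 → advance +0; mR−mL=15/41 → turn +1·90°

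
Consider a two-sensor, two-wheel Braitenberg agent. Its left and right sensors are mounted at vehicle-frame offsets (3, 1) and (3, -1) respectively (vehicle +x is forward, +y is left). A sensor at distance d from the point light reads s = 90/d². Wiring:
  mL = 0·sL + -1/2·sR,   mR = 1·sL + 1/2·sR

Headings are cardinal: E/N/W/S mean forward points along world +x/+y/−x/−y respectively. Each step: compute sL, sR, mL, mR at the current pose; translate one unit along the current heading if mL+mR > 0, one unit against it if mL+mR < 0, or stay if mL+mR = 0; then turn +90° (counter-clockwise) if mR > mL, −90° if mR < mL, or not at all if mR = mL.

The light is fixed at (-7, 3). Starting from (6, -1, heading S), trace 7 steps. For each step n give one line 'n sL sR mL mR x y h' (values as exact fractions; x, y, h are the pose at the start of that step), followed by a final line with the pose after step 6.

0 18/49 90/193 -45/193 5679/9457 6 -1 S
1 45/136 45/146 -45/292 4815/9928 6 -2 E
2 90/173 90/229 -45/229 28395/39617 7 -2 N
3 45/73 9/13 -9/26 1827/1898 7 -1 W
4 18/49 90/193 -45/193 5679/9457 6 -1 S
5 45/136 45/146 -45/292 4815/9928 6 -2 E
6 90/173 90/229 -45/229 28395/39617 7 -2 N
final 7 -1 W

n=0: pose=(6,-1,S); sL=18/49, sR=90/193; mL=-45/193, mR=5679/9457; mL+mR=18/49 → advance +1; mR−mL=7884/9457 → turn +1·90°
n=1: pose=(6,-2,E); sL=45/136, sR=45/146; mL=-45/292, mR=4815/9928; mL+mR=45/136 → advance +1; mR−mL=6345/9928 → turn +1·90°
n=2: pose=(7,-2,N); sL=90/173, sR=90/229; mL=-45/229, mR=28395/39617; mL+mR=90/173 → advance +1; mR−mL=36180/39617 → turn +1·90°
n=3: pose=(7,-1,W); sL=45/73, sR=9/13; mL=-9/26, mR=1827/1898; mL+mR=45/73 → advance +1; mR−mL=1242/949 → turn +1·90°
n=4: pose=(6,-1,S); sL=18/49, sR=90/193; mL=-45/193, mR=5679/9457; mL+mR=18/49 → advance +1; mR−mL=7884/9457 → turn +1·90°
n=5: pose=(6,-2,E); sL=45/136, sR=45/146; mL=-45/292, mR=4815/9928; mL+mR=45/136 → advance +1; mR−mL=6345/9928 → turn +1·90°
n=6: pose=(7,-2,N); sL=90/173, sR=90/229; mL=-45/229, mR=28395/39617; mL+mR=90/173 → advance +1; mR−mL=36180/39617 → turn +1·90°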